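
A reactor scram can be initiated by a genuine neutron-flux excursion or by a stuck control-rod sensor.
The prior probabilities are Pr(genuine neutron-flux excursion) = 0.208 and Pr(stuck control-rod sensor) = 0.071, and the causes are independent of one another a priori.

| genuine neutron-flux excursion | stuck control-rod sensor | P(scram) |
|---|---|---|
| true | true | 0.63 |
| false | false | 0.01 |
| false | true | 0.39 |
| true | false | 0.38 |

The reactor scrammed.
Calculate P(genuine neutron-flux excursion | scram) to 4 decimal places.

Numerator (weight on configurations with genuine neutron-flux excursion): 0.073428 + 0.009304 = 0.082732
Normalizer over all consistent configurations: 0.01×0.792×0.929 + 0.39×0.792×0.071 + 0.38×0.208×0.929 + 0.63×0.208×0.071 = 0.112020
Posterior = 0.082732 / 0.112020 ≈ 0.7385

P(genuine neutron-flux excursion | scram) ≈ 0.7385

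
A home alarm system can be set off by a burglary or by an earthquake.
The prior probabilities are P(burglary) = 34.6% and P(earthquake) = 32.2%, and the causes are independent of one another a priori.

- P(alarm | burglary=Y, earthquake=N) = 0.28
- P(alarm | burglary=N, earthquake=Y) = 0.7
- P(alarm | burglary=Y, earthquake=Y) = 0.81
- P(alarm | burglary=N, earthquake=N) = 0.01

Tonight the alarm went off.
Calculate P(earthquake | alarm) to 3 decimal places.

Weight on earthquake=true, given the evidence: 0.147412 + 0.090244 = 0.237656
Normalizer over all consistent configurations: 0.01×0.654×0.678 + 0.7×0.654×0.322 + 0.28×0.346×0.678 + 0.81×0.346×0.322 = 0.307775
P(earthquake | alarm) = 0.237656/0.307775 ≈ 0.772

P(earthquake | alarm) ≈ 0.772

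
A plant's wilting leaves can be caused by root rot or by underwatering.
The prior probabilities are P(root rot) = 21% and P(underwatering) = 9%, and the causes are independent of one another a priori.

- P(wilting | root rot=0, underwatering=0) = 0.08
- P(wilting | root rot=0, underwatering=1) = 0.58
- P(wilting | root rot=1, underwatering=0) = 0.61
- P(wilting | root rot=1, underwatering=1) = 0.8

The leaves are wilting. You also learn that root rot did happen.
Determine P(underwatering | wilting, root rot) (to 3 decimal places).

P(underwatering | wilting, root rot) ≈ 0.115

Weight on underwatering=true, given the evidence: 0.8×0.09 = 0.072000
The normalizing constant is 0.61×0.91 + 0.8×0.09 = 0.627100
Posterior = 0.072000 / 0.627100 ≈ 0.115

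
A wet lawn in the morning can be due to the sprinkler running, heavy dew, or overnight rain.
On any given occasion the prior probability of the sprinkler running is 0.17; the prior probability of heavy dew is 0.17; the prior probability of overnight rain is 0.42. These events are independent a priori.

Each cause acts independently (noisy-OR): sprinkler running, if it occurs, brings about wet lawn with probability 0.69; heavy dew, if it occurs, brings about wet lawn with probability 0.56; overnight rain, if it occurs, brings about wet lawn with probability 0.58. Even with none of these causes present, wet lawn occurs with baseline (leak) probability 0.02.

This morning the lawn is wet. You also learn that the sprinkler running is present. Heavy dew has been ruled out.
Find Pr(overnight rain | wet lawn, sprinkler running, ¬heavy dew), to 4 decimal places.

Under noisy-OR, P(wet lawn | causes) = 1 − (1−0.02)·∏(1−qᵢ) over the active causes.
For the numerator, keep only overnight rain=true terms: 0.872404×0.42 = 0.366410
Denominator P(wet lawn | sprinkler running, ¬heavy dew): 0.6962×0.58 + 0.872404×0.42 = 0.770206
Posterior = 0.366410 / 0.770206 ≈ 0.4757

Pr(overnight rain | wet lawn, sprinkler running, ¬heavy dew) ≈ 0.4757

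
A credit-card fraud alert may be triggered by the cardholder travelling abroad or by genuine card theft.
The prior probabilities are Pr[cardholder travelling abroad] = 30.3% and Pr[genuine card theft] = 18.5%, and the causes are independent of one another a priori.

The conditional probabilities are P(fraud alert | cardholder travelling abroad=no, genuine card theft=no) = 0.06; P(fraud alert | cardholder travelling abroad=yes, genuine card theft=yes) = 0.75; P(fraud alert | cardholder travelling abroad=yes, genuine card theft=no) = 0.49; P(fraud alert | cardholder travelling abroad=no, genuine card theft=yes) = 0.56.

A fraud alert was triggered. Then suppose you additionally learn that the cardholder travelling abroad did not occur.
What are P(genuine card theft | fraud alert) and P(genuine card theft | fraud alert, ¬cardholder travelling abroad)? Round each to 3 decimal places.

By total probability over the 4 (cardholder travelling abroad, genuine card theft) configurations:
  P(fraud alert) = 0.06·0.697·0.815 + 0.56·0.697·0.185 + 0.49·0.303·0.815 + 0.75·0.303·0.185
        = 0.034083 + 0.072209 + 0.121003 + 0.042041 = 0.269336
Configurations with genuine card theft contribute 0.114250, so
  P(genuine card theft | fraud alert) = 0.114250 / 0.269336 ≈ 0.424

Now condition on the additional information:
For the numerator, keep only genuine card theft=true terms: 0.56*0.185 = 0.103600
Normalizer over all consistent configurations: 0.06*0.815 + 0.56*0.185 = 0.152500
P(genuine card theft | fraud alert, ¬cardholder travelling abroad) = 0.103600/0.152500 ≈ 0.679
Ruling out cardholder travelling abroad raises the posterior on genuine card theft — the flip side of explaining away.

P(genuine card theft | fraud alert) ≈ 0.424; P(genuine card theft | fraud alert, ¬cardholder travelling abroad) ≈ 0.679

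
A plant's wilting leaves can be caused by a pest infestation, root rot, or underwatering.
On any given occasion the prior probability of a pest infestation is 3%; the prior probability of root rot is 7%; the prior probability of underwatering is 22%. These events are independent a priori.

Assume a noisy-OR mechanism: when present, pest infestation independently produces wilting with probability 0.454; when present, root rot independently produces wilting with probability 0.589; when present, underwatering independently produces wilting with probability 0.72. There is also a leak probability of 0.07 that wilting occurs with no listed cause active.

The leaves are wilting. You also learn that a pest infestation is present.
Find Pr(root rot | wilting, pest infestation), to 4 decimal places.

Under noisy-OR, P(wilting | causes) = 1 − (1−0.07)·∏(1−qᵢ) over the active causes.
P(wilting | pest infestation) = 0.49222·0.93·0.78 + 0.857822·0.93·0.22 + 0.791302·0.07·0.78 + 0.941565·0.07·0.22 = 0.357056 + 0.175510 + 0.043205 + 0.014500 = 0.590271
The root rot-present share is 0.043205 + 0.014500 = 0.057705.
Hence the posterior is 0.057705/0.590271 ≈ 0.0978.

Pr(root rot | wilting, pest infestation) ≈ 0.0978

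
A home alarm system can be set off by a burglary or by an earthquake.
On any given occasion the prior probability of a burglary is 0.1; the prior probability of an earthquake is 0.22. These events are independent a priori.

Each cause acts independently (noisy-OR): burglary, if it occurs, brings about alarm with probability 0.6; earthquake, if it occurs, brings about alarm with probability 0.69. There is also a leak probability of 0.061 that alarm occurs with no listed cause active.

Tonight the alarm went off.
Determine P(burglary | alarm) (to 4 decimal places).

P(burglary | alarm) ≈ 0.2711

Under noisy-OR, P(alarm | causes) = 1 − (1−0.061)·∏(1−qᵢ) over the active causes.
P(alarm) = 0.061*0.9*0.78 + 0.70891*0.9*0.22 + 0.6244*0.1*0.78 + 0.883564*0.1*0.22 = 0.042822 + 0.140364 + 0.048703 + 0.019438 = 0.251327
Restricting to configurations with burglary present: 0.048703 + 0.019438 = 0.068141.
Hence the posterior is 0.068141/0.251327 ≈ 0.2711.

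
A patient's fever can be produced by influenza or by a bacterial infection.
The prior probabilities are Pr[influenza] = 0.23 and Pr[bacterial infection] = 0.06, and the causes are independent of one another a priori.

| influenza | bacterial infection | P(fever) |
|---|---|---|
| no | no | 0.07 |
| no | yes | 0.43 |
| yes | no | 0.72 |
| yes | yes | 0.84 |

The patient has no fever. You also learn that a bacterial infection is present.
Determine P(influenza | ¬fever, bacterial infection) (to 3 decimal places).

P(influenza | ¬fever, bacterial infection) ≈ 0.077

Numerator (weight on configurations with influenza): 0.16×0.23 = 0.036800
Denominator P(¬fever | bacterial infection): 0.57×0.77 + 0.16×0.23 = 0.475700
P(influenza | ¬fever, bacterial infection) = 0.036800/0.475700 ≈ 0.077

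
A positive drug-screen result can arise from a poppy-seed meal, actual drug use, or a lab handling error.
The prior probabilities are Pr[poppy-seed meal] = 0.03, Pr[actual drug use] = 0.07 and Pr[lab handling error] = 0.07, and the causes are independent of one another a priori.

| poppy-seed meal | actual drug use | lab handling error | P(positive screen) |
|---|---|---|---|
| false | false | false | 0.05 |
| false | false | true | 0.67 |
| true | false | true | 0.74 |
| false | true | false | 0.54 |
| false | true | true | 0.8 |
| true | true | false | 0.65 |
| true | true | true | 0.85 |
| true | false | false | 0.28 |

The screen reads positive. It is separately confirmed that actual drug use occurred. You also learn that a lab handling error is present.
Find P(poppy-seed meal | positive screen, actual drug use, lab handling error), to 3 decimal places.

Sum P(positive screen|·) weighted by the priors over both values of poppy-seed meal:
  P(positive screen | actual drug use, lab handling error) = 0.8·0.97 + 0.85·0.03
        = 0.776000 + 0.025500 = 0.801500
Keeping only the poppy-seed meal-present terms gives 0.025500, so
  P(poppy-seed meal | positive screen, actual drug use, lab handling error) = 0.025500 / 0.801500 ≈ 0.032

P(poppy-seed meal | positive screen, actual drug use, lab handling error) ≈ 0.032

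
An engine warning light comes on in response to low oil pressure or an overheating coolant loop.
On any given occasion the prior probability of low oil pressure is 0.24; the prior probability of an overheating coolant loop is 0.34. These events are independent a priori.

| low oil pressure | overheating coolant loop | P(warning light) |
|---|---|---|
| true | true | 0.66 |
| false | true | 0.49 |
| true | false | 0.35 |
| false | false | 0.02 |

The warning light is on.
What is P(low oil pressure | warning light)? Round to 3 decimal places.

P(warning light) = 0.02×0.76×0.66 + 0.49×0.76×0.34 + 0.35×0.24×0.66 + 0.66×0.24×0.34 = 0.010032 + 0.126616 + 0.055440 + 0.053856 = 0.245944
Of this, 0.109296 comes from 0.055440 + 0.053856 (the low oil pressure=true cases).
Hence the posterior is 0.109296/0.245944 ≈ 0.444.

P(low oil pressure | warning light) ≈ 0.444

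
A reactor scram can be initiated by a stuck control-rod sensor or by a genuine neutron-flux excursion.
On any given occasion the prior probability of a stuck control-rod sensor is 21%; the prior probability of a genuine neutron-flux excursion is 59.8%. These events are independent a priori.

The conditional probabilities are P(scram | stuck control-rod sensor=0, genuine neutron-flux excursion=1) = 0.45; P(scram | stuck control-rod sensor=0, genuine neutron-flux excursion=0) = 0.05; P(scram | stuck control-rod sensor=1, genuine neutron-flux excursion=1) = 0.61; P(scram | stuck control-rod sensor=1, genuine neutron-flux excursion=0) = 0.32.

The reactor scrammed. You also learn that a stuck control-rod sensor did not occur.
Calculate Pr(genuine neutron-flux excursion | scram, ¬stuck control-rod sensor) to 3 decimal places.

Pr(genuine neutron-flux excursion | scram, ¬stuck control-rod sensor) ≈ 0.930

Sum P(scram|·) weighted by the priors over both values of genuine neutron-flux excursion:
  P(scram | ¬stuck control-rod sensor) = 0.05·0.402 + 0.45·0.598
        = 0.020100 + 0.269100 = 0.289200
Configurations with genuine neutron-flux excursion contribute 0.269100, so
  P(genuine neutron-flux excursion | scram, ¬stuck control-rod sensor) = 0.269100 / 0.289200 ≈ 0.930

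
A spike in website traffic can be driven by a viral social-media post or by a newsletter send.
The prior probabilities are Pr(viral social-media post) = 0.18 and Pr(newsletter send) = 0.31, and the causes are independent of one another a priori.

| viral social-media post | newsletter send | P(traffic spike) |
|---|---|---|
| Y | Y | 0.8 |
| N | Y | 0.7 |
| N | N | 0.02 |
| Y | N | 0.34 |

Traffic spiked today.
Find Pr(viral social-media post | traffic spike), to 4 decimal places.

Pr(viral social-media post | traffic spike) ≈ 0.3146

Weight on viral social-media post=true, given the evidence: 0.042228 + 0.044640 = 0.086868
Normalizer over all consistent configurations: 0.02×0.82×0.69 + 0.7×0.82×0.31 + 0.34×0.18×0.69 + 0.8×0.18×0.31 = 0.276124
Posterior = 0.086868 / 0.276124 ≈ 0.3146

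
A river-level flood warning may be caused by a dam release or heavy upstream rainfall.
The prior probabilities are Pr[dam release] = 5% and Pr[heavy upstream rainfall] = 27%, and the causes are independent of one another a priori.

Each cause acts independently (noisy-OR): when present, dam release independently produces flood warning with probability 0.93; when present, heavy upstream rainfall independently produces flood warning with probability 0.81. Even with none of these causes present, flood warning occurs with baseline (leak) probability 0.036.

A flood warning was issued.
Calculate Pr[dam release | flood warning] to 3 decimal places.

Under noisy-OR, P(flood warning | causes) = 1 − (1−0.036)·∏(1−qᵢ) over the active causes.
Sum P(flood warning|·) weighted by the priors over the 4 (dam release, heavy upstream rainfall) configurations:
  P(flood warning) = 0.036×0.95×0.73 + 0.81684×0.95×0.27 + 0.93252×0.05×0.73 + 0.987179×0.05×0.27
        = 0.024966 + 0.209519 + 0.034037 + 0.013327 = 0.281849
Keeping only the dam release-present terms gives 0.047364, so
  P(dam release | flood warning) = 0.047364 / 0.281849 ≈ 0.168

Pr[dam release | flood warning] ≈ 0.168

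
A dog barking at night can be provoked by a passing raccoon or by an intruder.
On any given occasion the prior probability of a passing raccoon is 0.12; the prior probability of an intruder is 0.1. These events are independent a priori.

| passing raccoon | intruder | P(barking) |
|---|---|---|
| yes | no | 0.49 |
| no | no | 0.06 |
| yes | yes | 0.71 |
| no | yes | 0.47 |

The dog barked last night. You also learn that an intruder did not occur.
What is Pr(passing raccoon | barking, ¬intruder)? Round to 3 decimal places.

P(barking | ¬intruder) = 0.06×0.88 + 0.49×0.12 = 0.052800 + 0.058800 = 0.111600
Restricting to configurations with passing raccoon present: 0.49×0.12 = 0.058800.
Hence the posterior is 0.058800/0.111600 ≈ 0.527.

Pr(passing raccoon | barking, ¬intruder) ≈ 0.527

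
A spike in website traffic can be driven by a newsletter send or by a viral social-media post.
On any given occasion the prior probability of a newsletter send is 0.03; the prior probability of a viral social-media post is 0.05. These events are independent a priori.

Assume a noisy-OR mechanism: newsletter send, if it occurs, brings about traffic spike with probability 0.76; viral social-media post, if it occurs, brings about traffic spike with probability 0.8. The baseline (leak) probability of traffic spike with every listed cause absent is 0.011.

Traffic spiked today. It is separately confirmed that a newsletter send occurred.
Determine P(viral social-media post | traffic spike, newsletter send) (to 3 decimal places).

P(viral social-media post | traffic spike, newsletter send) ≈ 0.062

Under noisy-OR, P(traffic spike | causes) = 1 − (1−0.011)·∏(1−qᵢ) over the active causes.
For the numerator, keep only viral social-media post=true terms: 0.952528×0.05 = 0.047626
The normalizing constant is 0.76264×0.95 + 0.952528×0.05 = 0.772134
Posterior = 0.047626 / 0.772134 ≈ 0.062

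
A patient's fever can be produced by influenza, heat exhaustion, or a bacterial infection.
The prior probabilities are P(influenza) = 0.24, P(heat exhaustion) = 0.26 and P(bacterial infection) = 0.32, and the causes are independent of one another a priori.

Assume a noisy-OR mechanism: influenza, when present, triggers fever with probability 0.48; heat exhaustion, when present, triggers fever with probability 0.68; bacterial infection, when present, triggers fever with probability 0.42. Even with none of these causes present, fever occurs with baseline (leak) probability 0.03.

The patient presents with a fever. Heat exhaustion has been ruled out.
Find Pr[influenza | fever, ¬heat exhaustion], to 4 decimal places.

Pr[influenza | fever, ¬heat exhaustion] ≈ 0.5259

Under noisy-OR, P(fever | causes) = 1 − (1−0.03)·∏(1−qᵢ) over the active causes.
Enumerate the 4 (influenza, bacterial infection) configurations and weight by the priors:
  P(fever | ¬heat exhaustion) = 0.03*0.76*0.68 + 0.4374*0.76*0.32 + 0.4956*0.24*0.68 + 0.707448*0.24*0.32
        = 0.015504 + 0.106376 + 0.080882 + 0.054332 = 0.257094
Configurations with influenza contribute 0.135214, so
  P(influenza | fever, ¬heat exhaustion) = 0.135214 / 0.257094 ≈ 0.5259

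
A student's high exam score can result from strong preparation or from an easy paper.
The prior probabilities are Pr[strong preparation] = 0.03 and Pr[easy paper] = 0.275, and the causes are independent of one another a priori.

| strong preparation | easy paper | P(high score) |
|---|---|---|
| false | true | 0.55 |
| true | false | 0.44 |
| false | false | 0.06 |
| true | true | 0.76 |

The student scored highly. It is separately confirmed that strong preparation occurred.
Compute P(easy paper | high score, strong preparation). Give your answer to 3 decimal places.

P(easy paper | high score, strong preparation) ≈ 0.396

For the numerator, keep only easy paper=true terms: 0.76*0.275 = 0.209000
The normalizing constant is 0.44*0.725 + 0.76*0.275 = 0.528000
P(easy paper | high score, strong preparation) = 0.209000/0.528000 ≈ 0.396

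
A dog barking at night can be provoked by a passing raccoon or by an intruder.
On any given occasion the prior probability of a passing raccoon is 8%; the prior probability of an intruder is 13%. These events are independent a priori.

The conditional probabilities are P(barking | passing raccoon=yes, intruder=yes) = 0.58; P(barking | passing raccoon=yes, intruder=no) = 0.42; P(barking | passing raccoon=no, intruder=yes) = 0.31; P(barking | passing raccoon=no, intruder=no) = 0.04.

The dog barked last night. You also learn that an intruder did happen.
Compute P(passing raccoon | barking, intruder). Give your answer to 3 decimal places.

By total probability over both values of passing raccoon:
  P(barking | intruder) = 0.31*0.92 + 0.58*0.08
        = 0.285200 + 0.046400 = 0.331600
Keeping only the passing raccoon-present terms gives 0.046400, so
  P(passing raccoon | barking, intruder) = 0.046400 / 0.331600 ≈ 0.140

P(passing raccoon | barking, intruder) ≈ 0.140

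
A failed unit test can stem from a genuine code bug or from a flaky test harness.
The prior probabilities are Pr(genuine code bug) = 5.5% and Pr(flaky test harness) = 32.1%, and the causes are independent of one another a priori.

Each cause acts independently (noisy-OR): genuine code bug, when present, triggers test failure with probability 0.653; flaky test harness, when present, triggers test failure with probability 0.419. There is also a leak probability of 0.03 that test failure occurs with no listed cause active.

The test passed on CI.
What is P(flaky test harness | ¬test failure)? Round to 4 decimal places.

P(flaky test harness | ¬test failure) ≈ 0.2155

Under noisy-OR, P(test failure | causes) = 1 − (1−0.03)·∏(1−qᵢ) over the active causes.
P(¬test failure) = 0.97×0.945×0.679 + 0.56357×0.945×0.321 + 0.33659×0.055×0.679 + 0.195559×0.055×0.321 = 0.622405 + 0.170956 + 0.012570 + 0.003453 = 0.809384
Restricting to configurations with flaky test harness present: 0.170956 + 0.003453 = 0.174409.
So P(flaky test harness | ¬test failure) = 0.174409/0.809384 ≈ 0.2155.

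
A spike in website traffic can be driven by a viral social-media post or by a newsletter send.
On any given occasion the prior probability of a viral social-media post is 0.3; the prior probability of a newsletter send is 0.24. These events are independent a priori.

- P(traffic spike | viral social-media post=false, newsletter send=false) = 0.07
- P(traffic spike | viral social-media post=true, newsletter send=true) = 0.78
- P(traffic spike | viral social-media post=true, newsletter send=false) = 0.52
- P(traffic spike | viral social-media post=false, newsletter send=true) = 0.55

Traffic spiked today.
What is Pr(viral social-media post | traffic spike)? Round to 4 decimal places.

P(traffic spike) = 0.07*0.7*0.76 + 0.55*0.7*0.24 + 0.52*0.3*0.76 + 0.78*0.3*0.24 = 0.037240 + 0.092400 + 0.118560 + 0.056160 = 0.304360
Of this, 0.174720 comes from 0.118560 + 0.056160 (the viral social-media post=true cases).
Hence the posterior is 0.174720/0.304360 ≈ 0.5741.

Pr(viral social-media post | traffic spike) ≈ 0.5741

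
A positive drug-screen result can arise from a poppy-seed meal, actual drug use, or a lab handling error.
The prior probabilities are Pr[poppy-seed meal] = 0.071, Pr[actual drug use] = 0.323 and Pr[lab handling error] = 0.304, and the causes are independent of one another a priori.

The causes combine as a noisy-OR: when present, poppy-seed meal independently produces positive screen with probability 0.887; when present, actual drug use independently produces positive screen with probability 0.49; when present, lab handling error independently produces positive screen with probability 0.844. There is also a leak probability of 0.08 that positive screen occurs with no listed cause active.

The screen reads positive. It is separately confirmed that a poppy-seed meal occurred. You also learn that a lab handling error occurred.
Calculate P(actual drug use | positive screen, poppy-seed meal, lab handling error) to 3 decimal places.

Under noisy-OR, P(positive screen | causes) = 1 − (1−0.08)·∏(1−qᵢ) over the active causes.
For the numerator, keep only actual drug use=true terms: 0.991729*0.323 = 0.320328
Denominator P(positive screen | poppy-seed meal, lab handling error): 0.983782*0.677 + 0.991729*0.323 = 0.986348
P(actual drug use | positive screen, poppy-seed meal, lab handling error) = 0.320328/0.986348 ≈ 0.325

P(actual drug use | positive screen, poppy-seed meal, lab handling error) ≈ 0.325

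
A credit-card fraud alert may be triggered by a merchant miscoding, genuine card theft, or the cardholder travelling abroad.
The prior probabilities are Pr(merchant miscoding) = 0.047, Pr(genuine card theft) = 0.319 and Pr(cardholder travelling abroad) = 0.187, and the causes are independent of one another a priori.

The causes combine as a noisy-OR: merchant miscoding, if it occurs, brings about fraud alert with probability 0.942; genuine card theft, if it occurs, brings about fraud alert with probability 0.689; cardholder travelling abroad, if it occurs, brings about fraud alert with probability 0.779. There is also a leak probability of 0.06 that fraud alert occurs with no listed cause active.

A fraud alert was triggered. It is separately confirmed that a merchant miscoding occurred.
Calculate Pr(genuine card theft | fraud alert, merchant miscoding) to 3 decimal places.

Pr(genuine card theft | fraud alert, merchant miscoding) ≈ 0.326

Under noisy-OR, P(fraud alert | causes) = 1 − (1−0.06)·∏(1−qᵢ) over the active causes.
P(fraud alert | merchant miscoding) = 0.94548·0.681·0.813 + 0.987951·0.681·0.187 + 0.983044·0.319·0.813 + 0.996253·0.319·0.187 = 0.523468 + 0.125813 + 0.254950 + 0.059429 = 0.963660
Of this, 0.314379 comes from 0.254950 + 0.059429 (the genuine card theft=true cases).
P(genuine card theft | fraud alert, merchant miscoding) = 0.314379 / 0.963660 ≈ 0.326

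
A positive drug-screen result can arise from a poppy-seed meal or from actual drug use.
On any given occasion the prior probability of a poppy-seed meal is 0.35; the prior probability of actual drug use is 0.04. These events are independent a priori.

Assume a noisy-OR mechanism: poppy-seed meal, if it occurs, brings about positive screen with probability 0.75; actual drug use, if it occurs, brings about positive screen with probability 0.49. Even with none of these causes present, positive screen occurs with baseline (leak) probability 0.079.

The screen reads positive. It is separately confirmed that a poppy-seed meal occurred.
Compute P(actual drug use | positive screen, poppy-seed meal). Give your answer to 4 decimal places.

P(actual drug use | positive screen, poppy-seed meal) ≈ 0.0456

Under noisy-OR, P(positive screen | causes) = 1 − (1−0.079)·∏(1−qᵢ) over the active causes.
P(positive screen | poppy-seed meal) = 0.76975×0.96 + 0.882572×0.04 = 0.738960 + 0.035303 = 0.774263
The actual drug use-present share is 0.882572×0.04 = 0.035303.
Hence the posterior is 0.035303/0.774263 ≈ 0.0456.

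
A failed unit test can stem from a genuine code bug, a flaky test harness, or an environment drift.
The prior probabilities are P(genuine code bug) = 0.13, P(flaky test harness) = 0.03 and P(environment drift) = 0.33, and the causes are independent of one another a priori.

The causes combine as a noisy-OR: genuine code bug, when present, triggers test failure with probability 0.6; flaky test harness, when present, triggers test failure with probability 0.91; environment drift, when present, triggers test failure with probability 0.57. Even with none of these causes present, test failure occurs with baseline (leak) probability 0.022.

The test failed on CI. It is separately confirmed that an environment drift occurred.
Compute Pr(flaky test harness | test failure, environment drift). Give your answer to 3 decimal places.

Under noisy-OR, P(test failure | causes) = 1 − (1−0.022)·∏(1−qᵢ) over the active causes.
P(test failure | environment drift) = 0.57946×0.87×0.97 + 0.962151×0.87×0.03 + 0.831784×0.13×0.97 + 0.984861×0.13×0.03 = 0.489006 + 0.025112 + 0.104888 + 0.003841 = 0.622847
Of this, 0.028953 comes from 0.025112 + 0.003841 (the flaky test harness=true cases).
Hence the posterior is 0.028953/0.622847 ≈ 0.046.

Pr(flaky test harness | test failure, environment drift) ≈ 0.046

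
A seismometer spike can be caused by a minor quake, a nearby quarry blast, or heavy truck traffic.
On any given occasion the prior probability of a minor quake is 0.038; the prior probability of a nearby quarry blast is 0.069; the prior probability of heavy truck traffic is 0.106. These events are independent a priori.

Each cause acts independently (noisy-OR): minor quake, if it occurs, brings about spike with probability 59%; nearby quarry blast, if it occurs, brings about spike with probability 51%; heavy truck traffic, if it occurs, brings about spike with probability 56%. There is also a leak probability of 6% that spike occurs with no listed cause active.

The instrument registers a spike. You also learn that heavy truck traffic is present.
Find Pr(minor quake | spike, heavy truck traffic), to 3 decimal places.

Under noisy-OR, P(spike | causes) = 1 − (1−0.06)·∏(1−qᵢ) over the active causes.
Numerator (weight on configurations with minor quake): 0.029379 + 0.002404 = 0.031783
Normalizer over all consistent configurations: 0.5864×0.962×0.931 + 0.797336×0.962×0.069 + 0.830424×0.038×0.931 + 0.916908×0.038×0.069 = 0.609902
Posterior = 0.031783 / 0.609902 ≈ 0.052

Pr(minor quake | spike, heavy truck traffic) ≈ 0.052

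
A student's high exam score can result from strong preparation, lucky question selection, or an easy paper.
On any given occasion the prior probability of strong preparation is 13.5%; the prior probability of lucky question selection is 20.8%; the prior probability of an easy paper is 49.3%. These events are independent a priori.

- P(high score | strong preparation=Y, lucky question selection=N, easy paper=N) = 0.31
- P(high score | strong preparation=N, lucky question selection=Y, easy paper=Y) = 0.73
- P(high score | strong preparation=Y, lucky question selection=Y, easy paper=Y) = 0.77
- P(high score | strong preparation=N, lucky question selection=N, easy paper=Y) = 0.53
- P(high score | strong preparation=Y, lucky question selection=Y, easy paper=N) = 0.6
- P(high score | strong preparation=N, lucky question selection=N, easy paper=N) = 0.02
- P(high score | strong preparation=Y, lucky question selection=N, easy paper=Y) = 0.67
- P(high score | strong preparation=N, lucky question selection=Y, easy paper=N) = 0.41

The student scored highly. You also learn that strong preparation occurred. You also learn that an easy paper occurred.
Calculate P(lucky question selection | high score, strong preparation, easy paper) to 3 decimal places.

P(lucky question selection | high score, strong preparation, easy paper) ≈ 0.232

Numerator (weight on configurations with lucky question selection): 0.77*0.208 = 0.160160
Normalizer over all consistent configurations: 0.67*0.792 + 0.77*0.208 = 0.690800
P(lucky question selection | high score, strong preparation, easy paper) = 0.160160/0.690800 ≈ 0.232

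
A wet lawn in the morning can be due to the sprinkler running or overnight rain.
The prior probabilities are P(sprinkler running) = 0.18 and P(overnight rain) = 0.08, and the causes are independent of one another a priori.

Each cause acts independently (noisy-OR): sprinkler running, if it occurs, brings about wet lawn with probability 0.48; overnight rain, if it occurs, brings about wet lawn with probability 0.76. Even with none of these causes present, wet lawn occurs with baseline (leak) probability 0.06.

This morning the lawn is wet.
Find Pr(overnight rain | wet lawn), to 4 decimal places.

Pr(overnight rain | wet lawn) ≈ 0.3283

Under noisy-OR, P(wet lawn | causes) = 1 − (1−0.06)·∏(1−qᵢ) over the active causes.
P(wet lawn) = 0.06×0.82×0.92 + 0.7744×0.82×0.08 + 0.5112×0.18×0.92 + 0.882688×0.18×0.08 = 0.045264 + 0.050801 + 0.084655 + 0.012711 = 0.193431
The overnight rain-present share is 0.050801 + 0.012711 = 0.063512.
So P(overnight rain | wet lawn) = 0.063512/0.193431 ≈ 0.3283.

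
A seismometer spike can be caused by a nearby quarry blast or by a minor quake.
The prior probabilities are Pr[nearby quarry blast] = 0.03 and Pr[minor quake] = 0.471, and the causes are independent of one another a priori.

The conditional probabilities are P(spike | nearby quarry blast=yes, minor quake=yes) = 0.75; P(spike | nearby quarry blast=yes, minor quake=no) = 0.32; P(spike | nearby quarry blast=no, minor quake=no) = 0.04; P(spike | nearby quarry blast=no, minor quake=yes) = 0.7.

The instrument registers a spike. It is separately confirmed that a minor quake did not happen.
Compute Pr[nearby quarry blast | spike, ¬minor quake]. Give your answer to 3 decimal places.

Pr[nearby quarry blast | spike, ¬minor quake] ≈ 0.198

P(spike | ¬minor quake) = 0.04*0.97 + 0.32*0.03 = 0.038800 + 0.009600 = 0.048400
Of this, 0.009600 comes from 0.32*0.03 (the nearby quarry blast=true cases).
P(nearby quarry blast | spike, ¬minor quake) = 0.009600 / 0.048400 ≈ 0.198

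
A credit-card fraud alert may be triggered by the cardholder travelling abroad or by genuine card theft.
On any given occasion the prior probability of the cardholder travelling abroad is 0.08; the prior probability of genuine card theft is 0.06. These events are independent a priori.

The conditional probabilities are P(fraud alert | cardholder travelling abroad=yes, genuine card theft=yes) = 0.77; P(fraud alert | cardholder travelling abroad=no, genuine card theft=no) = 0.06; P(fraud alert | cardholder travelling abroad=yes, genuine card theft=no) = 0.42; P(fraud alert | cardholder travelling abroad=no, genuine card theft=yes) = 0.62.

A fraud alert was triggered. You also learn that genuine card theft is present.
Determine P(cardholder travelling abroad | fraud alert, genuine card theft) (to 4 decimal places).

P(fraud alert | genuine card theft) = 0.62×0.92 + 0.77×0.08 = 0.570400 + 0.061600 = 0.632000
Restricting to configurations with cardholder travelling abroad present: 0.77×0.08 = 0.061600.
P(cardholder travelling abroad | fraud alert, genuine card theft) = 0.061600 / 0.632000 ≈ 0.0975

P(cardholder travelling abroad | fraud alert, genuine card theft) ≈ 0.0975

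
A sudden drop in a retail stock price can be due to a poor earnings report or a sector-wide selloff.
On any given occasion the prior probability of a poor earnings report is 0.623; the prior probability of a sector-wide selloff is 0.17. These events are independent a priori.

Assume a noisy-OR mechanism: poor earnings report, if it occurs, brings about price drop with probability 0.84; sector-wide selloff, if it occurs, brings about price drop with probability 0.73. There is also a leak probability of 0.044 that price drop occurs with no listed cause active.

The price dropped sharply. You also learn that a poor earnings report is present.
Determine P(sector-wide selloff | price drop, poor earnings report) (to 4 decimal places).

P(sector-wide selloff | price drop, poor earnings report) ≈ 0.1882

Under noisy-OR, P(price drop | causes) = 1 − (1−0.044)·∏(1−qᵢ) over the active causes.
Numerator (weight on configurations with sector-wide selloff): 0.958701×0.17 = 0.162979
Denominator P(price drop | poor earnings report): 0.84704×0.83 + 0.958701×0.17 = 0.866022
Posterior = 0.162979 / 0.866022 ≈ 0.1882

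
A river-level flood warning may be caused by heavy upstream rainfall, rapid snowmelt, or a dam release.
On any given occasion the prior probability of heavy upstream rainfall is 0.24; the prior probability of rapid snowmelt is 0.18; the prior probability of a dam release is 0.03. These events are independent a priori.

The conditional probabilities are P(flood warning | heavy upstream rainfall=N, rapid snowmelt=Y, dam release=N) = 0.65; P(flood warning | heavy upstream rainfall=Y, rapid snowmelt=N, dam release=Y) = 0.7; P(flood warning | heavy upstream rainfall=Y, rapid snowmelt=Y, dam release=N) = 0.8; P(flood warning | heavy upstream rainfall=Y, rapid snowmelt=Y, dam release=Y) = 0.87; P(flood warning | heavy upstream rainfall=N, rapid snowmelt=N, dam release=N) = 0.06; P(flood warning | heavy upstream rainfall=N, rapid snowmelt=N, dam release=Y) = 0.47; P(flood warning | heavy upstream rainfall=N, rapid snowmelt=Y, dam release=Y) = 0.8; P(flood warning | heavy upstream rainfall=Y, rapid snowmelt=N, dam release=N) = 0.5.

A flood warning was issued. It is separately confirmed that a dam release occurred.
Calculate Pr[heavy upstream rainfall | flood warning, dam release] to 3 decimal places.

Pr[heavy upstream rainfall | flood warning, dam release] ≈ 0.304

For the numerator, keep only heavy upstream rainfall=true terms: 0.137760 + 0.037584 = 0.175344
Normalizer over all consistent configurations: 0.47×0.76×0.82 + 0.8×0.76×0.18 + 0.7×0.24×0.82 + 0.87×0.24×0.18 = 0.577688
Posterior = 0.175344 / 0.577688 ≈ 0.304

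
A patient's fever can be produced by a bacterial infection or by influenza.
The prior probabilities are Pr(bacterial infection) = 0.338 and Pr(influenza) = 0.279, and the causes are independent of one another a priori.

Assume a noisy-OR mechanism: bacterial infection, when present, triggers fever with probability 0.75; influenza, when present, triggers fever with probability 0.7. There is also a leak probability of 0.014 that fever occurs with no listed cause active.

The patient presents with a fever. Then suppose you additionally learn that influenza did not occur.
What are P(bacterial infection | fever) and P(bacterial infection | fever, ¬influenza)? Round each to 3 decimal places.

Under noisy-OR, P(fever | causes) = 1 − (1−0.014)·∏(1−qᵢ) over the active causes.
For the numerator, keep only bacterial infection=true terms: 0.183626 + 0.087328 = 0.270954
The normalizing constant is 0.014·0.662·0.721 + 0.7042·0.662·0.279 + 0.7535·0.338·0.721 + 0.92605·0.338·0.279 = 0.407700
Posterior = 0.270954 / 0.407700 ≈ 0.665

Now condition on the additional information:
P(fever | ¬influenza) = 0.014*0.662 + 0.7535*0.338 = 0.009268 + 0.254683 = 0.263951
Of this, 0.254683 comes from 0.7535*0.338 (the bacterial infection=true cases).
Hence the posterior is 0.254683/0.263951 ≈ 0.965.

P(bacterial infection | fever) ≈ 0.665; P(bacterial infection | fever, ¬influenza) ≈ 0.965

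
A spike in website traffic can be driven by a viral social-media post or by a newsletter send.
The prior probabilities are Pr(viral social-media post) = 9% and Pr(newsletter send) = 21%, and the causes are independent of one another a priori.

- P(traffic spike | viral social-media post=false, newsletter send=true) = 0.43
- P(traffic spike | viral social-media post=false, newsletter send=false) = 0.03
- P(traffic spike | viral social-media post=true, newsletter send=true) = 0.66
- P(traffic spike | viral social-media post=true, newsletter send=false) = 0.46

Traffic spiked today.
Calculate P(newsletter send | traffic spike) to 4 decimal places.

Sum P(traffic spike|·) weighted by the priors over the 4 (viral social-media post, newsletter send) configurations:
  P(traffic spike) = 0.03·0.91·0.79 + 0.43·0.91·0.21 + 0.46·0.09·0.79 + 0.66·0.09·0.21
        = 0.021567 + 0.082173 + 0.032706 + 0.012474 = 0.148920
Configurations with newsletter send contribute 0.094647, so
  P(newsletter send | traffic spike) = 0.094647 / 0.148920 ≈ 0.6356

P(newsletter send | traffic spike) ≈ 0.6356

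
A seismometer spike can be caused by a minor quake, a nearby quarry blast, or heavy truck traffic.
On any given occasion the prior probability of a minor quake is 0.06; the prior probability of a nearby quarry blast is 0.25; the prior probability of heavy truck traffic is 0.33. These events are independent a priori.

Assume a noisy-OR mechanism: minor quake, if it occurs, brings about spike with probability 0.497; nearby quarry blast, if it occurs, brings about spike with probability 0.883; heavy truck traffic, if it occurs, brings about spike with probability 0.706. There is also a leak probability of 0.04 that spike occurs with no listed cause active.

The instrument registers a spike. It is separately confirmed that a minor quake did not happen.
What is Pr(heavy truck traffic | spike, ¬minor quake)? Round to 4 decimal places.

Under noisy-OR, P(spike | causes) = 1 − (1−0.04)·∏(1−qᵢ) over the active causes.
P(spike | ¬minor quake) = 0.04*0.75*0.67 + 0.71776*0.75*0.33 + 0.88768*0.25*0.67 + 0.966978*0.25*0.33 = 0.020100 + 0.177646 + 0.148686 + 0.079776 = 0.426208
The heavy truck traffic-present share is 0.177646 + 0.079776 = 0.257422.
So P(heavy truck traffic | spike, ¬minor quake) = 0.257422/0.426208 ≈ 0.6040.

Pr(heavy truck traffic | spike, ¬minor quake) ≈ 0.6040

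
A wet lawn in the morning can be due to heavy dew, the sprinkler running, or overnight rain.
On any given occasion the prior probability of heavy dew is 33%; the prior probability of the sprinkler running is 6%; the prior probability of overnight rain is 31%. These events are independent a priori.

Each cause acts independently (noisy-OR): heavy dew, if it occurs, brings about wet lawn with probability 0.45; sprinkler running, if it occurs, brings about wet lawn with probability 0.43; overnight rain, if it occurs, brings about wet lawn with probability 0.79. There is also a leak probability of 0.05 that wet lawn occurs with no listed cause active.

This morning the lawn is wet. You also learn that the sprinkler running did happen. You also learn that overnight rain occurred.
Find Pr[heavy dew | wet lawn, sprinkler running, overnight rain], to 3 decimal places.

Pr[heavy dew | wet lawn, sprinkler running, overnight rain] ≈ 0.343

Under noisy-OR, P(wet lawn | causes) = 1 − (1−0.05)·∏(1−qᵢ) over the active causes.
For the numerator, keep only heavy dew=true terms: 0.937457·0.33 = 0.309361
The normalizing constant is 0.886285·0.67 + 0.937457·0.33 = 0.903172
P(heavy dew | wet lawn, sprinkler running, overnight rain) = 0.309361/0.903172 ≈ 0.343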